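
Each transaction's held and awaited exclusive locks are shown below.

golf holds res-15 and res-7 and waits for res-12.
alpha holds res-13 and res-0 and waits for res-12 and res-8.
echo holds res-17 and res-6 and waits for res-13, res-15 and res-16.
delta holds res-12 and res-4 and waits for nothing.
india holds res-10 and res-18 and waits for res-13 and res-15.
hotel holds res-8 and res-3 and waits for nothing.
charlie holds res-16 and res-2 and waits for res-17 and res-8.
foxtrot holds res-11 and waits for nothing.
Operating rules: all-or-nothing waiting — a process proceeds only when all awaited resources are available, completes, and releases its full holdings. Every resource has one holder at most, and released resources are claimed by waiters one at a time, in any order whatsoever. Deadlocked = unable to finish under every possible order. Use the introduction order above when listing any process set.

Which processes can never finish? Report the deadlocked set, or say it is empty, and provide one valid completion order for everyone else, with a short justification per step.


Deadlocked: echo and charlie.
Key observation: the knot is the closed ring of waits echo -> charlie -> echo; no other process is dragged down with it.
One completion order for the rest: delta, hotel, golf, alpha, foxtrot, india.
Step-by-step check:
  delta waits on nothing -> runs at once and releases res-12 and res-4
  hotel waits on nothing -> runs at once and releases res-8 and res-3
  golf: everything it awaited (res-12) is free; runs, freeing res-15 and res-7
  alpha: everything it awaited (res-12 and res-8) is free; runs, freeing res-13 and res-0
  foxtrot waits on nothing -> runs at once and releases res-11
  india: everything it awaited (res-13 and res-15) is free; runs, freeing res-10 and res-18


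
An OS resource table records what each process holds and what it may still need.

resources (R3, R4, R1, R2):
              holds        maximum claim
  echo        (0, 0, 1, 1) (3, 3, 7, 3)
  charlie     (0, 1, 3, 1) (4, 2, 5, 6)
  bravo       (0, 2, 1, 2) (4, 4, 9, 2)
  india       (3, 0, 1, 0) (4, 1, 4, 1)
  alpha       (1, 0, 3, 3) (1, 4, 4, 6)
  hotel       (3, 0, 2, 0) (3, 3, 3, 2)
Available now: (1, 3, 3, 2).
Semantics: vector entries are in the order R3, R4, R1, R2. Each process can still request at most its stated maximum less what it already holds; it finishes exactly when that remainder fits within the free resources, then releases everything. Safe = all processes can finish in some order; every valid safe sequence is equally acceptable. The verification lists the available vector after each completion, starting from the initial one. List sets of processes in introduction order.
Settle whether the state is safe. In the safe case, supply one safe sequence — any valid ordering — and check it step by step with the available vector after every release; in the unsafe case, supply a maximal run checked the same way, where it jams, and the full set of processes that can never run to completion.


UNSAFE — no complete ordering exists.
Key observation: after hotel, india, echo the pool peaks at (7, 3, 7, 3), and each blocked process is short somewhere: charlie on R2; bravo on R1; alpha on R4.
A maximal execution: hotel, india, echo — then nothing else fits. Walking it through:
  pool = (1, 3, 3, 2)
  run hotel (needs (0, 3, 1, 2), free (1, 3, 3, 2)); after release of (3, 0, 2, 0) the pool is (4, 3, 5, 2)
  run india (needs (1, 1, 3, 1), free (4, 3, 5, 2)); after release of (3, 0, 1, 0) the pool is (7, 3, 6, 2)
  run echo (needs (3, 3, 6, 2), free (7, 3, 6, 2)); after release of (0, 0, 1, 1) the pool is (7, 3, 7, 3)
  blocked: charlie wants (4, 1, 2, 5), pool (7, 3, 7, 3) — not enough R2
  blocked: bravo wants (4, 2, 8, 0), pool (7, 3, 7, 3) — not enough R1
  blocked: alpha wants (0, 4, 1, 3), pool (7, 3, 7, 3) — not enough R4
Never able to finish: charlie, bravo and alpha.


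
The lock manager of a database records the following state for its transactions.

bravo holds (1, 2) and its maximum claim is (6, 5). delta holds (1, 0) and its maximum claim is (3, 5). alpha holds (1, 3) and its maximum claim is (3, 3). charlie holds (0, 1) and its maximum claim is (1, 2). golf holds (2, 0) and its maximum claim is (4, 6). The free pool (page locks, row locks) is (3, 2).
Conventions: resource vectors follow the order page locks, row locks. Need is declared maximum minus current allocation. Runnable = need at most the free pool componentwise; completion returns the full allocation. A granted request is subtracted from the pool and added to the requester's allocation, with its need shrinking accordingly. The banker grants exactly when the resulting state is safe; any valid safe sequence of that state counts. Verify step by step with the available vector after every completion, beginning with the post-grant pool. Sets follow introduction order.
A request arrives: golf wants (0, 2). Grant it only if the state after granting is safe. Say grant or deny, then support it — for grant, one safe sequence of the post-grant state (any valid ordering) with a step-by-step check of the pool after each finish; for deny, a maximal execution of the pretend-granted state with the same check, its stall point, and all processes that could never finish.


GRANT. The post-grant state is safe; one safe sequence: alpha, charlie, golf, delta, bravo.
Key observation: after the grant the pool drops to (3, 0), which still lets alpha finish first and unwind the rest.
Step-by-step check of the post-grant state:
  pool = (3, 0)
  run alpha (needs (2, 0), free (3, 0)); after release of (1, 3) the pool is (4, 3)
  run charlie (needs (1, 1), free (4, 3)); after release of (0, 1) the pool is (4, 4)
  run golf (needs (2, 4), free (4, 4)); after release of (2, 2) the pool is (6, 6)
  run delta (needs (2, 5), free (6, 6)); after release of (1, 0) the pool is (7, 6)
  run bravo (needs (5, 3), free (7, 6)); after release of (1, 2) the pool is (8, 8)


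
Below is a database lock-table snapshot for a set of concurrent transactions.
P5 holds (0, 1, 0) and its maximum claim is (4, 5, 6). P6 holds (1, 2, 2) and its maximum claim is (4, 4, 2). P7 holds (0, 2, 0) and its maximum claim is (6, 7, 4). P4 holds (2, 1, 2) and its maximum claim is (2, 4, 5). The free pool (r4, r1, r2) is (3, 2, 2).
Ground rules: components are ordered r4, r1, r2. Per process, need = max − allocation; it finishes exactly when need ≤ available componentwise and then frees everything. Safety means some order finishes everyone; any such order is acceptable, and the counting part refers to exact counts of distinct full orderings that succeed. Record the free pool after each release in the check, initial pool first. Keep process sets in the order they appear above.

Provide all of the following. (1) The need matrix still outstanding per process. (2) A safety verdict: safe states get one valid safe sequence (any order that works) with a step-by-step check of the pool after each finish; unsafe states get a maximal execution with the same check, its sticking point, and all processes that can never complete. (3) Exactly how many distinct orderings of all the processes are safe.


(1) Outstanding need per process (order r4, r1, r2):
  P5: (4, 4, 6)
  P6: (3, 2, 0)
  P7: (6, 5, 4)
  P4: (0, 3, 3)
(2) SAFE. One safe sequence: P6, P4, P5, P7.
Key observation: at P6 the run first touches a limit — (3, 2, 0) against (3, 2, 2), exact on a resource it actually requests.
Verifying each step:
  pool = (3, 2, 2)
  run P6 (needs (3, 2, 0), free (3, 2, 2)); after release of (1, 2, 2) the pool is (4, 4, 4)
  run P4 (needs (0, 3, 3), free (4, 4, 4)); after release of (2, 1, 2) the pool is (6, 5, 6)
  run P5 (needs (4, 4, 6), free (6, 5, 6)); after release of (0, 1, 0) the pool is (6, 6, 6)
  run P7 (needs (6, 5, 4), free (6, 6, 6)); after release of (0, 2, 0) the pool is (6, 8, 6)
(3) Precisely 2 of the possible complete orderings are safe sequences.


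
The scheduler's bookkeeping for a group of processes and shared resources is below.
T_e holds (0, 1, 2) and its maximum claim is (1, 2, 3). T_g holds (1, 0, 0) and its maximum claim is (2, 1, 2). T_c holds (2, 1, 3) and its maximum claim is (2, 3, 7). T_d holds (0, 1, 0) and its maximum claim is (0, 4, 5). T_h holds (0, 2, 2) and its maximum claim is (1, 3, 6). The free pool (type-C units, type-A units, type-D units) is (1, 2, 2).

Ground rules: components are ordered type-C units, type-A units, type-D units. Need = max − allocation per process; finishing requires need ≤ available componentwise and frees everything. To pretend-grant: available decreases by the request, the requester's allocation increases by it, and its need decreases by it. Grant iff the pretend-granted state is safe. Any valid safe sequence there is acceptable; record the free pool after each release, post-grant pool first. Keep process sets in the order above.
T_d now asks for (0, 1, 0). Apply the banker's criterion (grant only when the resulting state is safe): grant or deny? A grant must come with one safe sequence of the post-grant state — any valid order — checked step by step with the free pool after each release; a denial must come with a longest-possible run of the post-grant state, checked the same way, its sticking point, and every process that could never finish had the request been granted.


GRANT: granting preserves safety; a valid post-grant sequence is T_e, T_g, T_h, T_c, T_d.
Key observation: the transfer keeps a workable pool ((1, 1, 2)); T_e starts the safe sequence.
Verifying the post-grant state step by step:
  pool = (1, 1, 2)
  T_e needs (1, 1, 1) <= (1, 1, 2) -> finishes; pool += (0, 1, 2) = (1, 2, 4)
  T_g needs (1, 1, 2) <= (1, 2, 4) -> finishes; pool += (1, 0, 0) = (2, 2, 4)
  T_h needs (1, 1, 4) <= (2, 2, 4) -> finishes; pool += (0, 2, 2) = (2, 4, 6)
  T_c needs (0, 2, 4) <= (2, 4, 6) -> finishes; pool += (2, 1, 3) = (4, 5, 9)
  T_d needs (0, 2, 5) <= (4, 5, 9) -> finishes; pool += (0, 2, 0) = (4, 7, 9)


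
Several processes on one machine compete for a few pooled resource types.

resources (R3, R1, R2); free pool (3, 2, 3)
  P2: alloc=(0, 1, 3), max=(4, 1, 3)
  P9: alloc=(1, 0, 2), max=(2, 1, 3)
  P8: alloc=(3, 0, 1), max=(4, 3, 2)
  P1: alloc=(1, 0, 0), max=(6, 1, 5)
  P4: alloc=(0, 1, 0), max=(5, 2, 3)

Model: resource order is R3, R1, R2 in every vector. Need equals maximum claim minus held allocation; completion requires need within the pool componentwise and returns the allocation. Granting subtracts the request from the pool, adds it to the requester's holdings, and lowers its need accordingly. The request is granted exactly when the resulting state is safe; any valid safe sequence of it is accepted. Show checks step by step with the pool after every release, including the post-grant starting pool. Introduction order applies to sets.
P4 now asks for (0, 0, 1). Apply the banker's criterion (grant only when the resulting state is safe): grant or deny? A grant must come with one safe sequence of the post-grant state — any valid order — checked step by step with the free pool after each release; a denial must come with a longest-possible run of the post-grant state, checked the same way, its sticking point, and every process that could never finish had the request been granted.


GRANT. The post-grant state is safe; one safe sequence: P9, P2, P8, P1, P4.
Key observation: granting shrinks the pool to (3, 2, 2), yet P9 still fits and the chain goes through.
Verifying the post-grant state step by step:
  pool = (3, 2, 2)
  run P9 (needs (1, 1, 1), free (3, 2, 2)); after release of (1, 0, 2) the pool is (4, 2, 4)
  run P2 (needs (4, 0, 0), free (4, 2, 4)); after release of (0, 1, 3) the pool is (4, 3, 7)
  run P8 (needs (1, 3, 1), free (4, 3, 7)); after release of (3, 0, 1) the pool is (7, 3, 8)
  run P1 (needs (5, 1, 5), free (7, 3, 8)); after release of (1, 0, 0) the pool is (8, 3, 8)
  run P4 (needs (5, 1, 2), free (8, 3, 8)); after release of (0, 1, 1) the pool is (8, 4, 9)


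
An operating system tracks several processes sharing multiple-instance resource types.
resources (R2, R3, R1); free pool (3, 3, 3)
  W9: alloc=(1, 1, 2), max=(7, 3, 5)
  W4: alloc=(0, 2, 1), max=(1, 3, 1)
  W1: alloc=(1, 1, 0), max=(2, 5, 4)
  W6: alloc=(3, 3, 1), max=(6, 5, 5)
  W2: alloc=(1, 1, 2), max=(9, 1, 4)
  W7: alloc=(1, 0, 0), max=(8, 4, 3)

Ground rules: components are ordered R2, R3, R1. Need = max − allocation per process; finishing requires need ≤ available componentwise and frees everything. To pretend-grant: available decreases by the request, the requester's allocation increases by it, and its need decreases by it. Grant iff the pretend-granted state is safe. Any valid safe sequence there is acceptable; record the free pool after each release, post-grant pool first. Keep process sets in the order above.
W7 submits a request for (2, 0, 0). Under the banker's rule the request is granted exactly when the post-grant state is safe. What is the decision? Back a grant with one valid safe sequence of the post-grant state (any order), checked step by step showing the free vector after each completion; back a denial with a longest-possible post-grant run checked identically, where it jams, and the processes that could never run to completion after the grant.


DENY. Granting would leave the state unsafe.
Key observation: after W4, W1 complete, (2, 6, 4) is the best the pool ever gets, yet each leftover process wants more R2.
Pretend the grant happened; the run W4, W1 goes as far as possible. Check, step by step:
  pool = (1, 3, 3)
  run W4 (needs (1, 1, 0), free (1, 3, 3)); after release of (0, 2, 1) the pool is (1, 5, 4)
  run W1 (needs (1, 4, 4), free (1, 5, 4)); after release of (1, 1, 0) the pool is (2, 6, 4)
  blocked: W9 wants (6, 2, 3), pool (2, 6, 4) — not enough R2
  blocked: W6 wants (3, 2, 4), pool (2, 6, 4) — not enough R2
  blocked: W2 wants (8, 0, 2), pool (2, 6, 4) — not enough R2
  blocked: W7 wants (5, 4, 3), pool (2, 6, 4) — not enough R2
Post-grant, the permanently blocked set is W9, W6, W2 and W7.


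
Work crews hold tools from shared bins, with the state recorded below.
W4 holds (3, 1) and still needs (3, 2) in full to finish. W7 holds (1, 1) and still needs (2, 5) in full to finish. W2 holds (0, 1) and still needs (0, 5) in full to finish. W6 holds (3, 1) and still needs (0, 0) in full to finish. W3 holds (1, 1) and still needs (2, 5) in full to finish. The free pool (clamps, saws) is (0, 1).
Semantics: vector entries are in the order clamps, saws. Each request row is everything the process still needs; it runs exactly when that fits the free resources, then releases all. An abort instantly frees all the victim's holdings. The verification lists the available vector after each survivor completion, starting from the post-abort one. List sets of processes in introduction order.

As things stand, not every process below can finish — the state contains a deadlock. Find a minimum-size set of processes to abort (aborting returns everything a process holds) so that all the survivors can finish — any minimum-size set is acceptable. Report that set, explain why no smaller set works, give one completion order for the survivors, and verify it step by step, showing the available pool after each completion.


Minimum abort set: W2 and W3.
Key observation: the returned (1, 2) from W2 and W3 is what brings W7 — unrunnable before, under any order — into play at step 3.
Minimality, checking each single-abort alternative: W4 alone leaves W7 blocked (short on saws); W7 alone leaves W2 blocked (short on saws); W2 alone leaves W7 blocked (short on saws); W6 alone leaves W7 blocked (short on saws); W3 alone leaves W7 blocked (short on saws).
Survivors finish in the order: W6, W4, W7. Check, step by step (pool after the aborts first):
  pool = (1, 3)
  W6: need (0, 0) fits (1, 3); releases (3, 1), pool now (4, 4)
  W4: need (3, 2) fits (4, 4); releases (3, 1), pool now (7, 5)
  W7: need (2, 5) fits (7, 5); releases (1, 1), pool now (8, 6)


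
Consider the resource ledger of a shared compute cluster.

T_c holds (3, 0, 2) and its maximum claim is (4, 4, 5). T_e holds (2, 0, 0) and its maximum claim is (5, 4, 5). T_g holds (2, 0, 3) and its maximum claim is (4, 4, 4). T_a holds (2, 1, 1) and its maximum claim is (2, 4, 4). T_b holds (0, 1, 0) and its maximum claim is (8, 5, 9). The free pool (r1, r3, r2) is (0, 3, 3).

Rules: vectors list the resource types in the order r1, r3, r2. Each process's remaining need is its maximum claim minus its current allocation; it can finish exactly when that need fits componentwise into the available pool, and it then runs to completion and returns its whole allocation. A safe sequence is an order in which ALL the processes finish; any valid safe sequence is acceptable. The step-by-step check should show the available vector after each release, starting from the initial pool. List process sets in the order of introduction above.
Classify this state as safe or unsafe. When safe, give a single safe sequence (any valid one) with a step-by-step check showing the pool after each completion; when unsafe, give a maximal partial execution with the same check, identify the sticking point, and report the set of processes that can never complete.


The state is SAFE; one workable sequence: T_a, T_g, T_e, T_c, T_b.
Key observation: reading the order forward, T_a is the first process whose need (0, 3, 3) meets the free pool (0, 3, 3) exactly on a resource it requests.
Verifying each step:
  pool = (0, 3, 3)
  T_a: need (0, 3, 3) fits (0, 3, 3); releases (2, 1, 1), pool now (2, 4, 4)
  T_g: need (2, 4, 1) fits (2, 4, 4); releases (2, 0, 3), pool now (4, 4, 7)
  T_e: need (3, 4, 5) fits (4, 4, 7); releases (2, 0, 0), pool now (6, 4, 7)
  T_c: need (1, 4, 3) fits (6, 4, 7); releases (3, 0, 2), pool now (9, 4, 9)
  T_b: need (8, 4, 9) fits (9, 4, 9); releases (0, 1, 0), pool now (9, 5, 9)


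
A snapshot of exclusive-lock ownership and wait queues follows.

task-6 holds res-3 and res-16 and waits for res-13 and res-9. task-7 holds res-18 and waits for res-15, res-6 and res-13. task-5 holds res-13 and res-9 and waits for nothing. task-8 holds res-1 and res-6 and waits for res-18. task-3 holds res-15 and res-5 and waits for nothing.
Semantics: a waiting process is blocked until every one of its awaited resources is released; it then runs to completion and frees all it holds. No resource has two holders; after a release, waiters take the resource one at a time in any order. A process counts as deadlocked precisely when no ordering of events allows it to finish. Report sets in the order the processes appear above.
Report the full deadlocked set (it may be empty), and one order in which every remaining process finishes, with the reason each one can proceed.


Deadlocked set: task-7 and task-8.
Key observation: nobody on the ring task-7 -> task-8 -> task-7 can start until another member finishes, which never happens; no other process is dragged down with it.
A valid finishing order for the others: task-5, task-6, task-3.
Walking it through:
  task-5: no waits; runs immediately, freeing res-13 and res-9
  task-6: everything it awaited (res-13 and res-9) is free; runs, freeing res-3 and res-16
  task-3: no waits; runs immediately, freeing res-15 and res-5


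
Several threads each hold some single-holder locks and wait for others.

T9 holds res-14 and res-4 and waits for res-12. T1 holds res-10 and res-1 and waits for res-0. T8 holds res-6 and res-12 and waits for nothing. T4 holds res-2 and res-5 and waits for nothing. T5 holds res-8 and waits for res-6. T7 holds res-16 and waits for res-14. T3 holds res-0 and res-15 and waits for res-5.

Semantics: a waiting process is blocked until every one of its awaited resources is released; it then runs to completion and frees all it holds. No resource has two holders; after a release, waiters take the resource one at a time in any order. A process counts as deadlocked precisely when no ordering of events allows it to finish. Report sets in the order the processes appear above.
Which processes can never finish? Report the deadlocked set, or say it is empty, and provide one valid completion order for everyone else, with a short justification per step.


Nothing here is deadlocked.
Key observation: every chain of waits terminates; starting from the processes that wait on nothing, all the rest unlock in turn.
One completion order for the rest: T8, T4, T3, T1, T5, T9, T7.
Step-by-step check:
  run T8 (it waits on nothing); releases res-6 and res-12
  run T4 (it waits on nothing); releases res-2 and res-5
  run T3 (all its waits — res-5 — are resolved); releases res-0 and res-15
  run T1 (all its waits — res-0 — are resolved); releases res-10 and res-1
  run T5 (all its waits — res-6 — are resolved); releases res-8
  run T9 (all its waits — res-12 — are resolved); releases res-14 and res-4
  run T7 (all its waits — res-14 — are resolved); releases res-16


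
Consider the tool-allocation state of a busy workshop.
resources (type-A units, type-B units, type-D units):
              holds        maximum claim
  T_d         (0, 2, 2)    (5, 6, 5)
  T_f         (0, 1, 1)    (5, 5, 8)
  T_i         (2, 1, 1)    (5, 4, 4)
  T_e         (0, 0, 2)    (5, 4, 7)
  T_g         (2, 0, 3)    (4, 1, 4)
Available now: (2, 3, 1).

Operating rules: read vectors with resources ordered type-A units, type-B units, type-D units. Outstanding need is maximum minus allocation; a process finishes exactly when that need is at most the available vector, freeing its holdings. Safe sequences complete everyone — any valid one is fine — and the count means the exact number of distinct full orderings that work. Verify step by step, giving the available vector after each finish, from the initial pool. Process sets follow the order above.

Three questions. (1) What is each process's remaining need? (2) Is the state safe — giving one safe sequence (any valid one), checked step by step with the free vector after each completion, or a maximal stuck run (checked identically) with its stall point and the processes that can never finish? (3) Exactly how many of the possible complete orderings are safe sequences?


(1) Need matrix, components ordered type-A units, type-B units, type-D units:
  T_d: (5, 4, 3)
  T_f: (5, 4, 7)
  T_i: (3, 3, 3)
  T_e: (5, 4, 5)
  T_g: (2, 1, 1)
(2) SAFE — a valid safe sequence is T_g, T_i, T_d, T_f, T_e.
Key observation: the order's first zero-slack moment is T_g ((2, 1, 1) needed, (2, 3, 1) free — a requested resource with nothing to spare).
Check, step by step:
  pool = (2, 3, 1)
  T_g needs (2, 1, 1) <= (2, 3, 1) -> finishes; pool += (2, 0, 3) = (4, 3, 4)
  T_i needs (3, 3, 3) <= (4, 3, 4) -> finishes; pool += (2, 1, 1) = (6, 4, 5)
  T_d needs (5, 4, 3) <= (6, 4, 5) -> finishes; pool += (0, 2, 2) = (6, 6, 7)
  T_f needs (5, 4, 7) <= (6, 6, 7) -> finishes; pool += (0, 1, 1) = (6, 7, 8)
  T_e needs (5, 4, 5) <= (6, 7, 8) -> finishes; pool += (0, 0, 2) = (6, 7, 10)
(3) The exact count: 4 of the possible complete orderings are safe sequences.


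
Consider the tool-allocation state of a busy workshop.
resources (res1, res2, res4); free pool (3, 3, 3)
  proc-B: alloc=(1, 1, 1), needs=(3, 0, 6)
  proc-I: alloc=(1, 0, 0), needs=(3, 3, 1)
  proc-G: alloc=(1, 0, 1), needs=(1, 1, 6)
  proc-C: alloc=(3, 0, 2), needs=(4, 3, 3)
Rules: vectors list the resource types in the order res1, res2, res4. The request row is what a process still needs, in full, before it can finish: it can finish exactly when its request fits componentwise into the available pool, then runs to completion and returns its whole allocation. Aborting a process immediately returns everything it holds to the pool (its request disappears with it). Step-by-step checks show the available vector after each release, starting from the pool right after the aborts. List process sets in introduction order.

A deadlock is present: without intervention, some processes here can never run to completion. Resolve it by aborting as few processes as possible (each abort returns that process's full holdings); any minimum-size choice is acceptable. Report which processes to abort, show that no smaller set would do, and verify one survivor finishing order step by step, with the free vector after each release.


The answer: abort proc-B.
Key observation: proc-G had no path to completion before; after the abort of proc-B ((1, 1, 1) returned), step 2 is where it fits.
No smaller set exists: with zero aborts the deadlock remains.
The survivors complete as proc-C, proc-G, proc-I. Walking it through (starting from the post-abort pool):
  pool = (4, 4, 4)
  run proc-C (needs (4, 3, 3), free (4, 4, 4)); after release of (3, 0, 2) the pool is (7, 4, 6)
  run proc-G (needs (1, 1, 6), free (7, 4, 6)); after release of (1, 0, 1) the pool is (8, 4, 7)
  run proc-I (needs (3, 3, 1), free (8, 4, 7)); after release of (1, 0, 0) the pool is (9, 4, 7)


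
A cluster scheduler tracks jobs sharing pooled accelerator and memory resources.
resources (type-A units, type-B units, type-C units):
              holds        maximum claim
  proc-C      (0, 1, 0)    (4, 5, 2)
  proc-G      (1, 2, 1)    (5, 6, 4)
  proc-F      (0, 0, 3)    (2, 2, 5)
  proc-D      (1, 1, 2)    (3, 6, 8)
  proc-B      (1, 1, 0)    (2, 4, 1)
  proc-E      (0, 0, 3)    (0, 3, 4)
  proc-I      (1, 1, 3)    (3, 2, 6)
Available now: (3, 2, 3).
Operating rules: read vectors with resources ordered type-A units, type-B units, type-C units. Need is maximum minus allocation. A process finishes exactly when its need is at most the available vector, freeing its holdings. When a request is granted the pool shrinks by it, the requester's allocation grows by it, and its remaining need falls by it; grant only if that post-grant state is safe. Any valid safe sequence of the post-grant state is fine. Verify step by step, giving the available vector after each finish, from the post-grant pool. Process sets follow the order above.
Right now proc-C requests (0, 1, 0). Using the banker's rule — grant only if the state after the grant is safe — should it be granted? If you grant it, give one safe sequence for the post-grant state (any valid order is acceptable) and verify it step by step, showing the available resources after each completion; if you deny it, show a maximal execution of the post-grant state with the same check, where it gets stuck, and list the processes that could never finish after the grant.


DENY — the pretend-granted state is unsafe.
Key observation: type-B units is the bottleneck — with proc-I, proc-F done the pool holds (4, 2, 9), short of every remaining need.
On the post-grant state, proc-I, proc-F is a maximal run — nothing extends it. Step-by-step check:
  pool = (3, 1, 3)
  run proc-I (needs (2, 1, 3), free (3, 1, 3)); after release of (1, 1, 3) the pool is (4, 2, 6)
  run proc-F (needs (2, 2, 2), free (4, 2, 6)); after release of (0, 0, 3) the pool is (4, 2, 9)
  proc-C cannot run: need (4, 3, 2) vs free (4, 2, 9) (insufficient type-B units)
  proc-G cannot run: need (4, 4, 3) vs free (4, 2, 9) (insufficient type-B units)
  proc-D cannot run: need (2, 5, 6) vs free (4, 2, 9) (insufficient type-B units)
  proc-B cannot run: need (1, 3, 1) vs free (4, 2, 9) (insufficient type-B units)
  proc-E cannot run: need (0, 3, 1) vs free (4, 2, 9) (insufficient type-B units)
Had the request been granted, proc-C, proc-G, proc-D, proc-B and proc-E could never finish.


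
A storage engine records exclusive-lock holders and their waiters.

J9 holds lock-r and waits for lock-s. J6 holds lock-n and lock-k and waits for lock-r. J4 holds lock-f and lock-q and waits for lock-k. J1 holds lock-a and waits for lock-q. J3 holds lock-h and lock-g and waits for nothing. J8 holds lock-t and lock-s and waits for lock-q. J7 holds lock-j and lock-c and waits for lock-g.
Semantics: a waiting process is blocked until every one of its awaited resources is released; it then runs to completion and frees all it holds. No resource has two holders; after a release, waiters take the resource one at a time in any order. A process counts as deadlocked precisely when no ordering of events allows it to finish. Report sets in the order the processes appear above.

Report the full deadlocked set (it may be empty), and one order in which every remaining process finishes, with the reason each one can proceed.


The deadlocked set is J9, J6, J4, J1 and J8.
Key observation: along J9 -> J8 -> J4 -> J6 -> J9, each member waits on what the next one holds — a deadlock; J1 waits into the deadlock from upstream.
The rest can finish in the order J3, J7.
Verifying each step:
  run J3 (it waits on nothing); releases lock-h and lock-g
  J7: everything it awaited (lock-g) is free; runs, freeing lock-j and lock-c


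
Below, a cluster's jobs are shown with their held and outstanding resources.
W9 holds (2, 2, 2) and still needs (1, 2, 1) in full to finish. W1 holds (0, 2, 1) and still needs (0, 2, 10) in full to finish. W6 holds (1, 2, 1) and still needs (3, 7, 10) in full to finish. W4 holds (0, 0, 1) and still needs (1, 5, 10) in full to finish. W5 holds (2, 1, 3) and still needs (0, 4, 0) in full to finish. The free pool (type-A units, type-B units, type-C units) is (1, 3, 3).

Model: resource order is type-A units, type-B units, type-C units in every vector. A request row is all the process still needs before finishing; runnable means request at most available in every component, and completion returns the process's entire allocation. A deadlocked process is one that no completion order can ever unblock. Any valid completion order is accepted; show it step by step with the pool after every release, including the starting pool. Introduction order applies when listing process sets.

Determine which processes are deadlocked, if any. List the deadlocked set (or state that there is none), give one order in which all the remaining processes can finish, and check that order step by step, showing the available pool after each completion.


Deadlocked set: W1, W6 and W4.
Key observation: type-C units is the bottleneck — with W9, W5 done the pool holds (5, 6, 8), short of every remaining need.
The rest can finish in the order W9, W5. Verifying each step:
  pool = (1, 3, 3)
  W9: need (1, 2, 1) fits (1, 3, 3); releases (2, 2, 2), pool now (3, 5, 5)
  W5: need (0, 4, 0) fits (3, 5, 5); releases (2, 1, 3), pool now (5, 6, 8)
None of the blocked processes ever fits:
  W1 cannot run: need (0, 2, 10) vs free (5, 6, 8) (insufficient type-C units)
  W6 cannot run: need (3, 7, 10) vs free (5, 6, 8) (insufficient type-B units and type-C units)
  W4 cannot run: need (1, 5, 10) vs free (5, 6, 8) (insufficient type-C units)


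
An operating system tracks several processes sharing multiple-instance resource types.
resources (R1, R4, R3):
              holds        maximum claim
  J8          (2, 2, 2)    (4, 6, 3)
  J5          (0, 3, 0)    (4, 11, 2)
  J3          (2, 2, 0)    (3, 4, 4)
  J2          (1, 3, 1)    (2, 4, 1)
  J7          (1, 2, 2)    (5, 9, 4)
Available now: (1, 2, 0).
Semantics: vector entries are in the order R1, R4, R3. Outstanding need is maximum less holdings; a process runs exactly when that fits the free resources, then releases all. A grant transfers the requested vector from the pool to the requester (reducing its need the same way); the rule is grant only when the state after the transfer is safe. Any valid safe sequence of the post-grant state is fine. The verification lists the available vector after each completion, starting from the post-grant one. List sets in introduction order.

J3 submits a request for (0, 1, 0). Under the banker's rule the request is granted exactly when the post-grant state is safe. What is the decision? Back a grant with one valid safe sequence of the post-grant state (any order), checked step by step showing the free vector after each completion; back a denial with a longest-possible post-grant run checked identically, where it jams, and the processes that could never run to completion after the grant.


DENY: after the grant no complete ordering would exist.
Key observation: after J2, J8 the pool peaks at (4, 6, 3), and each blocked process is short somewhere: J5 on R4; J3 on R3; J7 on R4.
On the post-grant state, J2, J8 is a maximal run — nothing extends it. Walking it through:
  pool = (1, 1, 0)
  run J2 (needs (1, 1, 0), free (1, 1, 0)); after release of (1, 3, 1) the pool is (2, 4, 1)
  run J8 (needs (2, 4, 1), free (2, 4, 1)); after release of (2, 2, 2) the pool is (4, 6, 3)
  J5 cannot run: need (4, 8, 2) vs free (4, 6, 3) (insufficient R4)
  J3 cannot run: need (1, 1, 4) vs free (4, 6, 3) (insufficient R3)
  J7 cannot run: need (4, 7, 2) vs free (4, 6, 3) (insufficient R4)
Had the request been granted, J5, J3 and J7 could never finish.


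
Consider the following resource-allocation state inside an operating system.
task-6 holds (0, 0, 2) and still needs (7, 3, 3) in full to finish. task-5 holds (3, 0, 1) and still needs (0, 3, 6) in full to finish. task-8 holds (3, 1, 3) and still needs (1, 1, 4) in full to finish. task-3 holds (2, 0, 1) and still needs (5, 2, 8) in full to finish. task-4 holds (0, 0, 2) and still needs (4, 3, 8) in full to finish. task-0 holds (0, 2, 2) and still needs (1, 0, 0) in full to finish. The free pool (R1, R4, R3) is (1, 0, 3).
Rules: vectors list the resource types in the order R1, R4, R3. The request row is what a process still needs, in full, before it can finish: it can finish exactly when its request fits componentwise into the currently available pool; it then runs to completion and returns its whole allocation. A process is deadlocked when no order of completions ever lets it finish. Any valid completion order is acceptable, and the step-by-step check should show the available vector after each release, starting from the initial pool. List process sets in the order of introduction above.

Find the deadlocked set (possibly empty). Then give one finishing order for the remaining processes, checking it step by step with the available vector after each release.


No process is deadlocked.
Key observation: task-0 can run right away; the returned allocation unlocks the remaining processes in turn.
One completion order for the rest: task-0, task-8, task-5, task-3, task-6, task-4. Verifying each step:
  pool = (1, 0, 3)
  run task-0 (needs (1, 0, 0), free (1, 0, 3)); after release of (0, 2, 2) the pool is (1, 2, 5)
  run task-8 (needs (1, 1, 4), free (1, 2, 5)); after release of (3, 1, 3) the pool is (4, 3, 8)
  run task-5 (needs (0, 3, 6), free (4, 3, 8)); after release of (3, 0, 1) the pool is (7, 3, 9)
  run task-3 (needs (5, 2, 8), free (7, 3, 9)); after release of (2, 0, 1) the pool is (9, 3, 10)
  run task-6 (needs (7, 3, 3), free (9, 3, 10)); after release of (0, 0, 2) the pool is (9, 3, 12)
  run task-4 (needs (4, 3, 8), free (9, 3, 12)); after release of (0, 0, 2) the pool is (9, 3, 14)


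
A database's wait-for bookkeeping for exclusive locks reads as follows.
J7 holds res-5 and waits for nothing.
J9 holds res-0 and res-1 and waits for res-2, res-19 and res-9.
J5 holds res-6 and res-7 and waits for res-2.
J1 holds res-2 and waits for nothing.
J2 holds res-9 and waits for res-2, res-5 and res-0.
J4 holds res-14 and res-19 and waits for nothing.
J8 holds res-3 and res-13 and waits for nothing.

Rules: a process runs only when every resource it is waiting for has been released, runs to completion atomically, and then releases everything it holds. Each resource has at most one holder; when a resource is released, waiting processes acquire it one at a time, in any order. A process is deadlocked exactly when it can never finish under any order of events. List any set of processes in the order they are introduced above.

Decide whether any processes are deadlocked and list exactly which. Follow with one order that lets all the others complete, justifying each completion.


Deadlocked set: J9 and J2.
Key observation: the waits loop around J9 -> J2 -> J9 with no way out; no other process is dragged down with it.
A valid finishing order for the others: J7, J8, J1, J4, J5.
Check, step by step:
  run J7 (it waits on nothing); releases res-5
  run J8 (it waits on nothing); releases res-3 and res-13
  run J1 (it waits on nothing); releases res-2
  run J4 (it waits on nothing); releases res-14 and res-19
  J5 waits on res-2 — all released -> runs and releases res-6 and res-7


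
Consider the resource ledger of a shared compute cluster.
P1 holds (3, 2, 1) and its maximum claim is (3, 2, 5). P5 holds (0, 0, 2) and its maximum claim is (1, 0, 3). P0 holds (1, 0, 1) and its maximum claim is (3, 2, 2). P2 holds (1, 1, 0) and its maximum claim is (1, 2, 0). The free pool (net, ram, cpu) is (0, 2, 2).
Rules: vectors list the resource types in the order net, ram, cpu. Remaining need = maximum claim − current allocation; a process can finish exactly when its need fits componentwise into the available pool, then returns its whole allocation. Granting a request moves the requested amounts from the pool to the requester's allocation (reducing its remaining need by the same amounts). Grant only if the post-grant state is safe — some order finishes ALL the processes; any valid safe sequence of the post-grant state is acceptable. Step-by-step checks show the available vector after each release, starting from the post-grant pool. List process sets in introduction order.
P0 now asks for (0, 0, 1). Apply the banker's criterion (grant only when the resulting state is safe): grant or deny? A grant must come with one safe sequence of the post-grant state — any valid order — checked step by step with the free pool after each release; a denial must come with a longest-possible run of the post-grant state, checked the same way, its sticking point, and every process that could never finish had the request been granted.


DENY: after the grant no complete ordering would exist.
Key observation: after P2, P5 the pool peaks at (1, 3, 3), and each blocked process is short somewhere: P1 on cpu; P0 on net.
On the post-grant state, P2, P5 is a maximal run — nothing extends it. Walking it through:
  pool = (0, 2, 1)
  P2: need (0, 1, 0) fits (0, 2, 1); releases (1, 1, 0), pool now (1, 3, 1)
  P5: need (1, 0, 1) fits (1, 3, 1); releases (0, 0, 2), pool now (1, 3, 3)
  blocked: P1 wants (0, 0, 4), pool (1, 3, 3) — not enough cpu
  blocked: P0 wants (2, 2, 0), pool (1, 3, 3) — not enough net
Had the request been granted, P1 and P0 could never finish.


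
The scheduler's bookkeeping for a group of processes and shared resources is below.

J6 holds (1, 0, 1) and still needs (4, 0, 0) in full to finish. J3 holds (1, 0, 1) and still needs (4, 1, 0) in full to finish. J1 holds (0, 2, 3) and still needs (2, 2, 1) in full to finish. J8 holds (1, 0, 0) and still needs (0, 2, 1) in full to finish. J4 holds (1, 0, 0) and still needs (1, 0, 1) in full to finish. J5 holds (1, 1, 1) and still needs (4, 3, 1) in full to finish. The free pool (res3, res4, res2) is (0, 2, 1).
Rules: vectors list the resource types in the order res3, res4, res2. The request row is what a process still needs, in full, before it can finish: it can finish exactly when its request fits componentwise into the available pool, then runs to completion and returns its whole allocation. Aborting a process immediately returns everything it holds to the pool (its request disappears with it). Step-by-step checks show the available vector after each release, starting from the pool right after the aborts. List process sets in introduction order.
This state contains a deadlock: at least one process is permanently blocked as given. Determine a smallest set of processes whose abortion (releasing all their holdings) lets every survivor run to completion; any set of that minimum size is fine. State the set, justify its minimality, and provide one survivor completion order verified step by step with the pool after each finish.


Abort J6 and J5.
Key observation: the deadlocked J3 becomes finishable only because J6 and J5 released (2, 1, 2); it completes at step 4 below.
No one abort is enough; case by case: J6 alone leaves J3 blocked (short on res3); J3 alone leaves J6 blocked (short on res3); J1 alone leaves J6 blocked (short on res3); J8 alone leaves J6 blocked (short on res3); J4 alone leaves J6 blocked (short on res3); J5 alone leaves J6 blocked (short on res3).
Survivors finish in the order: J4, J8, J1, J3. Check, step by step (pool after the aborts first):
  pool = (2, 3, 3)
  J4: need (1, 0, 1) fits (2, 3, 3); releases (1, 0, 0), pool now (3, 3, 3)
  J8: need (0, 2, 1) fits (3, 3, 3); releases (1, 0, 0), pool now (4, 3, 3)
  J1: need (2, 2, 1) fits (4, 3, 3); releases (0, 2, 3), pool now (4, 5, 6)
  J3: need (4, 1, 0) fits (4, 5, 6); releases (1, 0, 1), pool now (5, 5, 7)
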